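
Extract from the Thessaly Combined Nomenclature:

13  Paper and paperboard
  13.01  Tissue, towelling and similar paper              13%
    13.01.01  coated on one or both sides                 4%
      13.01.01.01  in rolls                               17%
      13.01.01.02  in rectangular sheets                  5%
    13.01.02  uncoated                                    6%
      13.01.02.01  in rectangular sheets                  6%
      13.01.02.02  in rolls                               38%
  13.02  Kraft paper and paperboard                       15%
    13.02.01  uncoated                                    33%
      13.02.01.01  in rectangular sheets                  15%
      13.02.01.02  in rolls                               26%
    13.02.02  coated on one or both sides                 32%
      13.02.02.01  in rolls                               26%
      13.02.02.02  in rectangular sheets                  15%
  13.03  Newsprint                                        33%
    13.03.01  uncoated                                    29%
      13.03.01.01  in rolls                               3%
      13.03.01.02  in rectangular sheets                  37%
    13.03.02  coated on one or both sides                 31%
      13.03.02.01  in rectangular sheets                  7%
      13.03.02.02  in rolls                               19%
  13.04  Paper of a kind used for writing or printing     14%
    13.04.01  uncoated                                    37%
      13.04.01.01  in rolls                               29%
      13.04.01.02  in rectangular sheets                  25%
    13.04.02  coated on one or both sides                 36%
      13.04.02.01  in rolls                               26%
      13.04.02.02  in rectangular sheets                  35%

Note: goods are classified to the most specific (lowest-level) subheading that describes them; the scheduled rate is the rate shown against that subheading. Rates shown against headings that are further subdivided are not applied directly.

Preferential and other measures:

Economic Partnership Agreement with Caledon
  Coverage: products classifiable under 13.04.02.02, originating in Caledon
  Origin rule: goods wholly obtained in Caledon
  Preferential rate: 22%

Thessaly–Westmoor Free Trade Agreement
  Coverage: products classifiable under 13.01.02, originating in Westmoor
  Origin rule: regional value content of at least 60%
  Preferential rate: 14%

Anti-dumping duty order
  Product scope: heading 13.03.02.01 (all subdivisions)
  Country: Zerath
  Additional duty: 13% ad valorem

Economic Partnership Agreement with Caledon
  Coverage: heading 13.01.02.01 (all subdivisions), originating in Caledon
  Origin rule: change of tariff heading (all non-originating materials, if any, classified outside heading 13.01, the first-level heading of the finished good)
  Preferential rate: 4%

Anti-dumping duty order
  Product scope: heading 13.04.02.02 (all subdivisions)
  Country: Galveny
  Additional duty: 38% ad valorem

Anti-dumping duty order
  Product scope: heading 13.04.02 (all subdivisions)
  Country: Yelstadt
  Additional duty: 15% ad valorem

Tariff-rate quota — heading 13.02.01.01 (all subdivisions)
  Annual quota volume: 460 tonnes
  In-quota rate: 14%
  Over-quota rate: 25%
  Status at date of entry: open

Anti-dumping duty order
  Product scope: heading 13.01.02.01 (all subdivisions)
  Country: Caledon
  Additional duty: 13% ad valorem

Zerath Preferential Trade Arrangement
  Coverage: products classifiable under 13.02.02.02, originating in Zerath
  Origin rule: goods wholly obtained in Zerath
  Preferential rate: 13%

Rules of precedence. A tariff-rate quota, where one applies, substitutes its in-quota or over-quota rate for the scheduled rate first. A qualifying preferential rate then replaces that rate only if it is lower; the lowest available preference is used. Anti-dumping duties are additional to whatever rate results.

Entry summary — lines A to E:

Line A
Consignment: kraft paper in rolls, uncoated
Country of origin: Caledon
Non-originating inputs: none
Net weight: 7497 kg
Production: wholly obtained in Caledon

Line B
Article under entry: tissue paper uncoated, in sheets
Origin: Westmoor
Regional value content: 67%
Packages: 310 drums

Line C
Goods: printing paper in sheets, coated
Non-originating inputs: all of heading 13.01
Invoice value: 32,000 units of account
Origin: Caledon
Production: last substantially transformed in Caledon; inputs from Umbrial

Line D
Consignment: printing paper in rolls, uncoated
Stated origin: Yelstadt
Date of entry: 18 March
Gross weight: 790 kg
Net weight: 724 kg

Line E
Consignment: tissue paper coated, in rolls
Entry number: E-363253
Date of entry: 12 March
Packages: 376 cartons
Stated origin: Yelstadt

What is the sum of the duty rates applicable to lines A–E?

Line A: kraft paper → 13.02; uncoated → 13.02.01; in rolls → 13.02.01.02. Scheduled 26%. Caledon agreement on 13.04.02.02: 13.02.01.02 not covered; Caledon agreement on 13.01.02.01: 13.02.01.02 not covered. → 26%.
Line B: tissue paper → 13.01; uncoated → 13.01.02; in sheets → 13.01.02.01. Scheduled 6%. Westmoor agreement on 13.01.02: RVC ≥ 60% → 14% available; preference 14% not lower than 6% → no reduction. → 6%.
Line C: printing paper → 13.04; coated → 13.04.02; in sheets → 13.04.02.02. Scheduled 35%. Caledon agreement on 13.04.02.02: not wholly obtained; Caledon agreement on 13.01.02.01: 13.04.02.02 not covered. → 35%.
Line D: printing paper → 13.04; uncoated → 13.04.01; in rolls → 13.04.01.01. Scheduled 29%. No special measure applies. → 29%.
Line E: tissue paper → 13.01; coated → 13.01.01; in rolls → 13.01.01.01. Scheduled 17%. No special measure applies. → 17%.
Sum: 26% + 6% + 35% + 29% + 17% = 113%.

113%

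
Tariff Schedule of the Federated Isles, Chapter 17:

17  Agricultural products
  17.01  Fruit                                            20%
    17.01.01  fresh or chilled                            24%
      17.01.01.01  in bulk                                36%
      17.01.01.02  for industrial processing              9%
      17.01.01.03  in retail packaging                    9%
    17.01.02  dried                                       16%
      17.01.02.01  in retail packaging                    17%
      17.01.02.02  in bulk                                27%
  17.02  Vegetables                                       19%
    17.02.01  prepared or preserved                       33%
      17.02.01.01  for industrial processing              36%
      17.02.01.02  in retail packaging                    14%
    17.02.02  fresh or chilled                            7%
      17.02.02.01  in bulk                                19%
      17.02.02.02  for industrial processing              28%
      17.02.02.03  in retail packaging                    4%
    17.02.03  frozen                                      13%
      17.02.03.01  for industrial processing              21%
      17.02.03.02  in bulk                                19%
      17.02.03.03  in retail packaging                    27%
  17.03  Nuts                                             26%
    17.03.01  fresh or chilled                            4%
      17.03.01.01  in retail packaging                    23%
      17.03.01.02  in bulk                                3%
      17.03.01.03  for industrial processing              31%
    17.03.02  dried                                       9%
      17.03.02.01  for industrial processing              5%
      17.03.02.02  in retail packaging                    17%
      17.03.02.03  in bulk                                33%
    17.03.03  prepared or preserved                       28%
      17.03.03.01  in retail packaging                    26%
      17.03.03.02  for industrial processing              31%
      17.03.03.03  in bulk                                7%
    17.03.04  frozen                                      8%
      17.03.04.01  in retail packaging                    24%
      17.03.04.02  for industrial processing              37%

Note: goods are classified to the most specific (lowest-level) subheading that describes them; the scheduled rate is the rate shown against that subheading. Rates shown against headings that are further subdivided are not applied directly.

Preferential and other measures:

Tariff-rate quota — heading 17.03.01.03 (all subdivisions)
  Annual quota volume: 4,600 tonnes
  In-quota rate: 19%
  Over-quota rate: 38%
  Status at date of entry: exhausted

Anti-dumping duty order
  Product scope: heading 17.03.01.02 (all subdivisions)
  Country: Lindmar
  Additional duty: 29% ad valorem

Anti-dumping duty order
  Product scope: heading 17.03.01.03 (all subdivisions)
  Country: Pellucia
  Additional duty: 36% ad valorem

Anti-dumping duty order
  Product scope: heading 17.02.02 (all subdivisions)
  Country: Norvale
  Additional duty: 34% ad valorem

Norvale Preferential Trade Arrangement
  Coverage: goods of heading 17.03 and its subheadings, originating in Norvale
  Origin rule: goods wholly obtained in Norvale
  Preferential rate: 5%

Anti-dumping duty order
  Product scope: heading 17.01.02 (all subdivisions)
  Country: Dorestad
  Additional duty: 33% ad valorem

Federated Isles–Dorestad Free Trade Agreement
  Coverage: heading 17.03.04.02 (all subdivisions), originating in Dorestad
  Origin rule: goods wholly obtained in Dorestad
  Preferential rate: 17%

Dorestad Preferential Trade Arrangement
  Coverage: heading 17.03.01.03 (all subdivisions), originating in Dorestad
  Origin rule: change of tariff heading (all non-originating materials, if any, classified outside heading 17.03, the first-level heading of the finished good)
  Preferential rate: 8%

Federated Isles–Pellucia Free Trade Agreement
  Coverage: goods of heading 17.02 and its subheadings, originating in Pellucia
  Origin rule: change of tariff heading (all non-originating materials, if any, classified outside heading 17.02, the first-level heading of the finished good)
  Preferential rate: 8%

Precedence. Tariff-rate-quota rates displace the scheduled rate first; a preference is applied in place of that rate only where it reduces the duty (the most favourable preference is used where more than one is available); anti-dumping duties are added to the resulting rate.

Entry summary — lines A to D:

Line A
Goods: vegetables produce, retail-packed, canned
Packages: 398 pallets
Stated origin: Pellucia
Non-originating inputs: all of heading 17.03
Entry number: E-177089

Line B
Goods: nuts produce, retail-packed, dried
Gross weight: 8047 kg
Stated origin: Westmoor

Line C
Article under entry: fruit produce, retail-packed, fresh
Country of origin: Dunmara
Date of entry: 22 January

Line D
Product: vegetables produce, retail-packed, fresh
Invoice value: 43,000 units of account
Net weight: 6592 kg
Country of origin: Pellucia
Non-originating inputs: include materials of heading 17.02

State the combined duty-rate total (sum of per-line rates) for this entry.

38%

Line A: vegetables → 17.02; canned → 17.02.01; retail-packed → 17.02.01.02. Scheduled 14%. Pellucia agreement on 17.02: CTH met → 8% available; preferential 8%. → 8%.
Line B: nuts → 17.03; dried → 17.03.02; retail-packed → 17.03.02.02. Scheduled 17%. No special measure applies. → 17%.
Line C: fruit → 17.01; fresh → 17.01.01; retail-packed → 17.01.01.03. Scheduled 9%. No special measure applies. → 9%.
Line D: vegetables → 17.02; fresh → 17.02.02; retail-packed → 17.02.02.03. Scheduled 4%. Pellucia agreement on 17.02: CTH not met. → 4%.
Sum: 8% + 17% + 9% + 4% = 38%.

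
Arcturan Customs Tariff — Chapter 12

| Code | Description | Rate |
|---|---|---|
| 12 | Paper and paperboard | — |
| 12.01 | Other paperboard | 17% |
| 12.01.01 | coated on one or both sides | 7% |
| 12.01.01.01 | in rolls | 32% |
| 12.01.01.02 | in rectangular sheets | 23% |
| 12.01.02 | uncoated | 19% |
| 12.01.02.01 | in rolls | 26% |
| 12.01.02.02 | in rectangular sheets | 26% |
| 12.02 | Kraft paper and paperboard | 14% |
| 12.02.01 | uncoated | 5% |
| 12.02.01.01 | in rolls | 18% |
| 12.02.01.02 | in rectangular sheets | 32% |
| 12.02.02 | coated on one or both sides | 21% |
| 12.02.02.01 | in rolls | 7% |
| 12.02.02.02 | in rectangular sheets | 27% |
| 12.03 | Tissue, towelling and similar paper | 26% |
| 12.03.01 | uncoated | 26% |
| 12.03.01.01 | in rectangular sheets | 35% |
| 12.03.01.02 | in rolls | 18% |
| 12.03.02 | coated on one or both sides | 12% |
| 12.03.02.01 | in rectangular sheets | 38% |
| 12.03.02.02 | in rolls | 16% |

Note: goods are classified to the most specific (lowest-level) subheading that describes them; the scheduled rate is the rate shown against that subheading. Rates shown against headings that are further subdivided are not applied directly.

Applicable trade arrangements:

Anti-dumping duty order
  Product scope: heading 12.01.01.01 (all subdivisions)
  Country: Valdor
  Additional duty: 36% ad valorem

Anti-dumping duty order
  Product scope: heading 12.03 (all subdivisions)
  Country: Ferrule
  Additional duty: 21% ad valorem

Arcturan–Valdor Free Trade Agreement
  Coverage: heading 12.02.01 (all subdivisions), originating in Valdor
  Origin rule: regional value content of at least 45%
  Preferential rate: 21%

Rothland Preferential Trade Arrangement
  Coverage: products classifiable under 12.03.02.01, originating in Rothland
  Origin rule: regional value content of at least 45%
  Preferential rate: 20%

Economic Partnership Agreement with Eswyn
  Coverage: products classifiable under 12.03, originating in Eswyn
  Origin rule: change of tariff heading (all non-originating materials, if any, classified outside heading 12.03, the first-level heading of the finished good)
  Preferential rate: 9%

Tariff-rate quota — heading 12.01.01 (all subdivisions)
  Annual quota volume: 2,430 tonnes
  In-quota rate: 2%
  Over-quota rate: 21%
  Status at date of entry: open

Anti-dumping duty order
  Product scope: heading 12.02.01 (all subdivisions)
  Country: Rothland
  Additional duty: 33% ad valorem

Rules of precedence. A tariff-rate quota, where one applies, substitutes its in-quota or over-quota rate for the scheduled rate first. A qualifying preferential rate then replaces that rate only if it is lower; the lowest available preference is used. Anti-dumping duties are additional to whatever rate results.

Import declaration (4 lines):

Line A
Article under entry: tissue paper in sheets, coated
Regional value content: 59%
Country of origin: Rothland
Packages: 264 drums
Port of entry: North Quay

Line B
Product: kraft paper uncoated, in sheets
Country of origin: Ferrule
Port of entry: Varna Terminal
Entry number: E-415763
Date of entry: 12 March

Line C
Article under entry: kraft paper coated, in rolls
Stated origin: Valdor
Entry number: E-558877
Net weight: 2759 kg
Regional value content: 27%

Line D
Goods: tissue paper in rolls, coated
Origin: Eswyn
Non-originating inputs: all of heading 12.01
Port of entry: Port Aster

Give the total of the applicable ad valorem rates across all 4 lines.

Line A: tissue paper → 12.03; coated → 12.03.02; in sheets → 12.03.02.01. Scheduled 38%. Rothland agreement on 12.03.02.01: RVC ≥ 45% → 20% available; preferential 20%. → 20%.
Line B: kraft paper → 12.02; uncoated → 12.02.01; in sheets → 12.02.01.02. Scheduled 32%. No special measure applies. → 32%.
Line C: kraft paper → 12.02; coated → 12.02.02; in rolls → 12.02.02.01. Scheduled 7%. Valdor agreement on 12.02.01: 12.02.02.01 not covered. → 7%.
Line D: tissue paper → 12.03; coated → 12.03.02; in rolls → 12.03.02.02. Scheduled 16%. Eswyn agreement on 12.03: CTH met → 9% available; preferential 9%. → 9%.
Sum: 20% + 32% + 7% + 9% = 68%.

68%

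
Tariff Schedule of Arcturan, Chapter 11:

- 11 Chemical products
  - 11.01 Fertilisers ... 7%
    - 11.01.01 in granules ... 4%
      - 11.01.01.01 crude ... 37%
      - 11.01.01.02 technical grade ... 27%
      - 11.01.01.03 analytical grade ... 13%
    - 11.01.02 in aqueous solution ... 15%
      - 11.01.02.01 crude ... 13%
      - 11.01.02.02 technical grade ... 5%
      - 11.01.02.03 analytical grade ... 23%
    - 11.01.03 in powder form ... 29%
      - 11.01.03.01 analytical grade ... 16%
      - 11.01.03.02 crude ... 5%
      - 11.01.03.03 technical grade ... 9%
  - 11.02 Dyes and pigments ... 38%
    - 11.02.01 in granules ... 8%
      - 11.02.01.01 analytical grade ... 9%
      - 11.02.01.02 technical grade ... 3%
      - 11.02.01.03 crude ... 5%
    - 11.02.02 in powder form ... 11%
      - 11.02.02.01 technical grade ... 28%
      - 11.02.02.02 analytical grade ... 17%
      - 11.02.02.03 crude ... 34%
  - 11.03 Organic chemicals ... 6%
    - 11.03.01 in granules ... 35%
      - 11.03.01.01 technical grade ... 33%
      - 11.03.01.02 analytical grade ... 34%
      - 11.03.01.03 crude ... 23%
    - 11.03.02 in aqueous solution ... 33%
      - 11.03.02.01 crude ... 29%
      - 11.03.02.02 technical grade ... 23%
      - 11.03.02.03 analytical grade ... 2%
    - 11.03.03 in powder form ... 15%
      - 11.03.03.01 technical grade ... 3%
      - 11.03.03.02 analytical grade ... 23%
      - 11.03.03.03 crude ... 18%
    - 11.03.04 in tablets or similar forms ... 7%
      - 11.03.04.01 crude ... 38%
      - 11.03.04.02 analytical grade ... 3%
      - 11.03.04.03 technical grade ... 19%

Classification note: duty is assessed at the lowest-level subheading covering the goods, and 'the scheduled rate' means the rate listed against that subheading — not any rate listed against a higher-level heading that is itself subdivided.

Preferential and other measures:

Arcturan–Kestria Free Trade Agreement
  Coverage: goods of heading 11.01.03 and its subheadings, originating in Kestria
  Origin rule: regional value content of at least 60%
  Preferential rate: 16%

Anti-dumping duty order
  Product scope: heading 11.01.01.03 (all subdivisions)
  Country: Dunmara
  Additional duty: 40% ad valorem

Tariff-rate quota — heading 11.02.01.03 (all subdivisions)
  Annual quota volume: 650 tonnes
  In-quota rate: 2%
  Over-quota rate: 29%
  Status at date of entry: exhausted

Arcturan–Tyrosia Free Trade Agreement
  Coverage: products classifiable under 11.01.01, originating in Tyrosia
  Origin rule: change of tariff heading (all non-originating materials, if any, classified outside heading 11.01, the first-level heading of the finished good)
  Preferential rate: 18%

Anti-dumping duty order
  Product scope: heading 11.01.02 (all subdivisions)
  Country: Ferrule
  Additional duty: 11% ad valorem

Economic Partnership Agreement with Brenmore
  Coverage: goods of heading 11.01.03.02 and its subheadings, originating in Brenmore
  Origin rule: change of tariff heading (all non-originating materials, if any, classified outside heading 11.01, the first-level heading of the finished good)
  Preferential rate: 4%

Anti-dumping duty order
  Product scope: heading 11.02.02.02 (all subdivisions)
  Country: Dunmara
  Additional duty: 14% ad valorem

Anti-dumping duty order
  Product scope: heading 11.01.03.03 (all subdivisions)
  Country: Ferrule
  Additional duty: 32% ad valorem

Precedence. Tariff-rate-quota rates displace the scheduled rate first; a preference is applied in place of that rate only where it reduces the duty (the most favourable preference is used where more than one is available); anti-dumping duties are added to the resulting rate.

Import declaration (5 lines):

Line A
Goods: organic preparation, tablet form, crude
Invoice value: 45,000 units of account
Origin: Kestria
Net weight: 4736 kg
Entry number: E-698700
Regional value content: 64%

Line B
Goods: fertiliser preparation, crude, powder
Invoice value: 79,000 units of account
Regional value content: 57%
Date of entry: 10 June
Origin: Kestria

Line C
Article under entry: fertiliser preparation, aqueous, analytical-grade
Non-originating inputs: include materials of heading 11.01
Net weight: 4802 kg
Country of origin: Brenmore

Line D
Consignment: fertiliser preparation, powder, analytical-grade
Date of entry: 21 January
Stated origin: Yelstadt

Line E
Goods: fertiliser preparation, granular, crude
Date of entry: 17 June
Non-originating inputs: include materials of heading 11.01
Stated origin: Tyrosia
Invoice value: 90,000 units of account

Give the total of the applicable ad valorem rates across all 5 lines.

119%

Line A: organic → 11.03; tablet form → 11.03.04; crude → 11.03.04.01. Scheduled 38%. Kestria agreement on 11.01.03: 11.03.04.01 not covered. → 38%.
Line B: fertiliser → 11.01; powder → 11.01.03; crude → 11.01.03.02. Scheduled 5%. Kestria agreement on 11.01.03: RVC < 60%. → 5%.
Line C: fertiliser → 11.01; aqueous → 11.01.02; analytical-grade → 11.01.02.03. Scheduled 23%. Brenmore agreement on 11.01.03.02: 11.01.02.03 not covered. → 23%.
Line D: fertiliser → 11.01; powder → 11.01.03; analytical-grade → 11.01.03.01. Scheduled 16%. No special measure applies. → 16%.
Line E: fertiliser → 11.01; granular → 11.01.01; crude → 11.01.01.01. Scheduled 37%. Tyrosia agreement on 11.01.01: CTH not met. → 37%.
Sum: 38% + 5% + 23% + 16% + 37% = 119%.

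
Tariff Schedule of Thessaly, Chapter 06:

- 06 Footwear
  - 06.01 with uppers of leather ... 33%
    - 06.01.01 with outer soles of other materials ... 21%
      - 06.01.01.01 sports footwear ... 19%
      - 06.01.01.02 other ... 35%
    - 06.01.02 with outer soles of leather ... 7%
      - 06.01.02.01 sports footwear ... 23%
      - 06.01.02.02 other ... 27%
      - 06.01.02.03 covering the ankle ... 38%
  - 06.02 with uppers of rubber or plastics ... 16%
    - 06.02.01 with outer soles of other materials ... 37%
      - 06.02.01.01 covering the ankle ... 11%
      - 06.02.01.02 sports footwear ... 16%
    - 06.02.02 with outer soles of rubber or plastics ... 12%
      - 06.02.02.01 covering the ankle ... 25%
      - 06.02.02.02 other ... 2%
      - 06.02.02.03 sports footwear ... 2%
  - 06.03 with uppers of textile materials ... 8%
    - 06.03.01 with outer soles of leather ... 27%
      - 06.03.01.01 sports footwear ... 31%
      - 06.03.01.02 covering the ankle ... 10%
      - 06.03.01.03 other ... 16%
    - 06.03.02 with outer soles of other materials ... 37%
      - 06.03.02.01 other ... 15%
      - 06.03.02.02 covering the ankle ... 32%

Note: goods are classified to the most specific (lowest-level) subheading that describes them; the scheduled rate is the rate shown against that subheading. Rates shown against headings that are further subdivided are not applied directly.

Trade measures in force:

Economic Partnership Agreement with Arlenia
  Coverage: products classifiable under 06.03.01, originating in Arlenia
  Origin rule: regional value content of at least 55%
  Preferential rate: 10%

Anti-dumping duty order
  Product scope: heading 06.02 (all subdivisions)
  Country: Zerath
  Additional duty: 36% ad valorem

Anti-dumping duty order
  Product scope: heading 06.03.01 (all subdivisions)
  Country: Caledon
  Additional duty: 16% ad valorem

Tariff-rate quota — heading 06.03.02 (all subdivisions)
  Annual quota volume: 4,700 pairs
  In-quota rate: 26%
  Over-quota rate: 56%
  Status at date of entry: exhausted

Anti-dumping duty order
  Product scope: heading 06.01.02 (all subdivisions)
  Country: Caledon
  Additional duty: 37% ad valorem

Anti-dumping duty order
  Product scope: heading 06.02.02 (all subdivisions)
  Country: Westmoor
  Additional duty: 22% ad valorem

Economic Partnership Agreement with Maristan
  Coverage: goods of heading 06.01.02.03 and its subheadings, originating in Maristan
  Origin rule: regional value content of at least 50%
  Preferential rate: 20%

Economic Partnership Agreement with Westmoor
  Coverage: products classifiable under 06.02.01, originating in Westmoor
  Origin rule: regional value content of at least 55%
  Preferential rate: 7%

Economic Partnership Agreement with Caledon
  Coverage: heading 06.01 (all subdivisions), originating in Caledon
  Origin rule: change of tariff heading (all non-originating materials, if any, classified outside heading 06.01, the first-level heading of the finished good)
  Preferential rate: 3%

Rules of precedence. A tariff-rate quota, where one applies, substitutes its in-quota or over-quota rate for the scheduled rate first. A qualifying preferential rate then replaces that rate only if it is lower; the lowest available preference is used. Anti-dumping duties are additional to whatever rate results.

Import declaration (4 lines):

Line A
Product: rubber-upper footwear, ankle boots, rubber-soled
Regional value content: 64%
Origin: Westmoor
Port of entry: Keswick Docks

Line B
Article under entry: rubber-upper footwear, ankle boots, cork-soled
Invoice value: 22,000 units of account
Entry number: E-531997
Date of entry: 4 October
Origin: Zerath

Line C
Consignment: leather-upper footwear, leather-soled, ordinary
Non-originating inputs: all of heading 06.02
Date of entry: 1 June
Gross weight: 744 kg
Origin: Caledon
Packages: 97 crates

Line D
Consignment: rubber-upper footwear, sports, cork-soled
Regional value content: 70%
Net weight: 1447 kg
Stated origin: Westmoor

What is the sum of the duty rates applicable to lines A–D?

141%

Line A: rubber-upper → 06.02; rubber-soled → 06.02.02; ankle boots → 06.02.02.01. Scheduled 25%. Westmoor agreement on 06.02.01: 06.02.02.01 not covered; anti-dumping (Westmoor, 06.02.02): +22%; total 25% + 22% = 47%. → 47%.
Line B: rubber-upper → 06.02; cork-soled → 06.02.01; ankle boots → 06.02.01.01. Scheduled 11%. anti-dumping (Zerath, 06.02): +36%; total 11% + 36% = 47%. → 47%.
Line C: leather-upper → 06.01; leather-soled → 06.01.02; ordinary → 06.01.02.02. Scheduled 27%. Caledon agreement on 06.01: CTH met → 3% available; preferential 3%; anti-dumping (Caledon, 06.01.02): +37%; total 3% + 37% = 40%. → 40%.
Line D: rubber-upper → 06.02; cork-soled → 06.02.01; sports → 06.02.01.02. Scheduled 16%. Westmoor agreement on 06.02.01: RVC ≥ 55% → 7% available; preferential 7%. → 7%.
Sum: 47% + 47% + 40% + 7% = 141%.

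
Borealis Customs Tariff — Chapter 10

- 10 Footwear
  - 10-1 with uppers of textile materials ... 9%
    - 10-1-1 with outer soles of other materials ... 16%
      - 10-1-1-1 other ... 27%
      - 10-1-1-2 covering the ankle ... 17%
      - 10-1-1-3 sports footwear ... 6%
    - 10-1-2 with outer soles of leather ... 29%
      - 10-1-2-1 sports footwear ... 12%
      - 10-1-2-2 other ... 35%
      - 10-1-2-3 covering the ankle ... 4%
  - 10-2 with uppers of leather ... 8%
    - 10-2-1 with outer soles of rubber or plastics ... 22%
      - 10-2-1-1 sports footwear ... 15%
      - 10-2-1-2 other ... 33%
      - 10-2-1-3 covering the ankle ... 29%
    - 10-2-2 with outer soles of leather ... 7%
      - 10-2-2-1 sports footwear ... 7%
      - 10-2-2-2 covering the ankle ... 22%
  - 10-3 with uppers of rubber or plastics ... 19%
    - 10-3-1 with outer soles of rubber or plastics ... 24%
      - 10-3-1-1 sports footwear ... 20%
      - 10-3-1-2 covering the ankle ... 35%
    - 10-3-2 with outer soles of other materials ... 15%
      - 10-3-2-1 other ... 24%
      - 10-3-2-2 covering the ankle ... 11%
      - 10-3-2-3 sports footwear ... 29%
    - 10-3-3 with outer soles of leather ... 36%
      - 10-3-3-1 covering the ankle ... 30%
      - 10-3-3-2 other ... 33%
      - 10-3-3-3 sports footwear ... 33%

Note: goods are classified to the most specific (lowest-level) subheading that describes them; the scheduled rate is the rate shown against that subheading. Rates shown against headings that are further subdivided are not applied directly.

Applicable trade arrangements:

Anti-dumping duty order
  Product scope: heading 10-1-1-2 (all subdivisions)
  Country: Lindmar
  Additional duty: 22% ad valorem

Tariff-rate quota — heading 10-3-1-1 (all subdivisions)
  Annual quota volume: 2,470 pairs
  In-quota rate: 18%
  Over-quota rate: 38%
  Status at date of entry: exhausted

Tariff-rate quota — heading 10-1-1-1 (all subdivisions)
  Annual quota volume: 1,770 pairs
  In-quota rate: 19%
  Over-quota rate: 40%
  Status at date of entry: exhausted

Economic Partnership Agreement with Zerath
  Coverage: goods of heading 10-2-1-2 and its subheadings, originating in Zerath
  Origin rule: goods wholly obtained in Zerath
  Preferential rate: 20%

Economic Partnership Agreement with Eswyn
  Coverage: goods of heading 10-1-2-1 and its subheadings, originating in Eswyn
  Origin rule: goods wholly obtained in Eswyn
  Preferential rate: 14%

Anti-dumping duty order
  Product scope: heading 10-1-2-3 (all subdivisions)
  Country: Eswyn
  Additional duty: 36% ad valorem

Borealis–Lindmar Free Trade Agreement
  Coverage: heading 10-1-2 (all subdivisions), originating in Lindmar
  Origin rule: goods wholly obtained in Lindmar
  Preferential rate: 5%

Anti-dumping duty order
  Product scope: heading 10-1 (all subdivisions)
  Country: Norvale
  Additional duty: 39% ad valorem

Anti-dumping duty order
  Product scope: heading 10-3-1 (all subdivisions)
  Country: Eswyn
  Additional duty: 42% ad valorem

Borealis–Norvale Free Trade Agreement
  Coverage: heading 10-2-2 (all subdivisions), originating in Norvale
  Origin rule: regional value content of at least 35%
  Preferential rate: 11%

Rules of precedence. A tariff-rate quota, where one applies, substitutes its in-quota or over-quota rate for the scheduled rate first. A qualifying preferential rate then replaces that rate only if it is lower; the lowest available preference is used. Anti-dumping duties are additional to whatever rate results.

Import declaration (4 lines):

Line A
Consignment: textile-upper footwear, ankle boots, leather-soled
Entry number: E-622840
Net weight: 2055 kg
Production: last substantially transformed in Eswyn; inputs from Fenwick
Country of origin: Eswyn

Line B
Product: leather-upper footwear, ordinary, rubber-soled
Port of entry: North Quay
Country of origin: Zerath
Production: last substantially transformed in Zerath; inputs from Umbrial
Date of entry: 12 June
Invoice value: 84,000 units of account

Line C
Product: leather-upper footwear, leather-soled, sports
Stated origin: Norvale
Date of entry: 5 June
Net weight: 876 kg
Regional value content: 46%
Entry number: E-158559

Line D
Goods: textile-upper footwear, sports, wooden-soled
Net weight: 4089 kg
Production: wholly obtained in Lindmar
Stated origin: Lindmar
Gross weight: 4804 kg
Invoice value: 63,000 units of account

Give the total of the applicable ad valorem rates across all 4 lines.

86%

Line A: textile-upper → 10-1; leather-soled → 10-1-2; ankle boots → 10-1-2-3. Scheduled 4%. Eswyn agreement on 10-1-2-1: 10-1-2-3 not covered; anti-dumping (Eswyn, 10-1-2-3): +36%; total 4% + 36% = 40%. → 40%.
Line B: leather-upper → 10-2; rubber-soled → 10-2-1; ordinary → 10-2-1-2. Scheduled 33%. Zerath agreement on 10-2-1-2: not wholly obtained. → 33%.
Line C: leather-upper → 10-2; leather-soled → 10-2-2; sports → 10-2-2-1. Scheduled 7%. Norvale agreement on 10-2-2: RVC ≥ 35% → 11% available; preference 11% not lower than 7% → no reduction. → 7%.
Line D: textile-upper → 10-1; wooden-soled → 10-1-1; sports → 10-1-1-3. Scheduled 6%. Lindmar agreement on 10-1-2: 10-1-1-3 not covered. → 6%.
Sum: 40% + 33% + 7% + 6% = 86%.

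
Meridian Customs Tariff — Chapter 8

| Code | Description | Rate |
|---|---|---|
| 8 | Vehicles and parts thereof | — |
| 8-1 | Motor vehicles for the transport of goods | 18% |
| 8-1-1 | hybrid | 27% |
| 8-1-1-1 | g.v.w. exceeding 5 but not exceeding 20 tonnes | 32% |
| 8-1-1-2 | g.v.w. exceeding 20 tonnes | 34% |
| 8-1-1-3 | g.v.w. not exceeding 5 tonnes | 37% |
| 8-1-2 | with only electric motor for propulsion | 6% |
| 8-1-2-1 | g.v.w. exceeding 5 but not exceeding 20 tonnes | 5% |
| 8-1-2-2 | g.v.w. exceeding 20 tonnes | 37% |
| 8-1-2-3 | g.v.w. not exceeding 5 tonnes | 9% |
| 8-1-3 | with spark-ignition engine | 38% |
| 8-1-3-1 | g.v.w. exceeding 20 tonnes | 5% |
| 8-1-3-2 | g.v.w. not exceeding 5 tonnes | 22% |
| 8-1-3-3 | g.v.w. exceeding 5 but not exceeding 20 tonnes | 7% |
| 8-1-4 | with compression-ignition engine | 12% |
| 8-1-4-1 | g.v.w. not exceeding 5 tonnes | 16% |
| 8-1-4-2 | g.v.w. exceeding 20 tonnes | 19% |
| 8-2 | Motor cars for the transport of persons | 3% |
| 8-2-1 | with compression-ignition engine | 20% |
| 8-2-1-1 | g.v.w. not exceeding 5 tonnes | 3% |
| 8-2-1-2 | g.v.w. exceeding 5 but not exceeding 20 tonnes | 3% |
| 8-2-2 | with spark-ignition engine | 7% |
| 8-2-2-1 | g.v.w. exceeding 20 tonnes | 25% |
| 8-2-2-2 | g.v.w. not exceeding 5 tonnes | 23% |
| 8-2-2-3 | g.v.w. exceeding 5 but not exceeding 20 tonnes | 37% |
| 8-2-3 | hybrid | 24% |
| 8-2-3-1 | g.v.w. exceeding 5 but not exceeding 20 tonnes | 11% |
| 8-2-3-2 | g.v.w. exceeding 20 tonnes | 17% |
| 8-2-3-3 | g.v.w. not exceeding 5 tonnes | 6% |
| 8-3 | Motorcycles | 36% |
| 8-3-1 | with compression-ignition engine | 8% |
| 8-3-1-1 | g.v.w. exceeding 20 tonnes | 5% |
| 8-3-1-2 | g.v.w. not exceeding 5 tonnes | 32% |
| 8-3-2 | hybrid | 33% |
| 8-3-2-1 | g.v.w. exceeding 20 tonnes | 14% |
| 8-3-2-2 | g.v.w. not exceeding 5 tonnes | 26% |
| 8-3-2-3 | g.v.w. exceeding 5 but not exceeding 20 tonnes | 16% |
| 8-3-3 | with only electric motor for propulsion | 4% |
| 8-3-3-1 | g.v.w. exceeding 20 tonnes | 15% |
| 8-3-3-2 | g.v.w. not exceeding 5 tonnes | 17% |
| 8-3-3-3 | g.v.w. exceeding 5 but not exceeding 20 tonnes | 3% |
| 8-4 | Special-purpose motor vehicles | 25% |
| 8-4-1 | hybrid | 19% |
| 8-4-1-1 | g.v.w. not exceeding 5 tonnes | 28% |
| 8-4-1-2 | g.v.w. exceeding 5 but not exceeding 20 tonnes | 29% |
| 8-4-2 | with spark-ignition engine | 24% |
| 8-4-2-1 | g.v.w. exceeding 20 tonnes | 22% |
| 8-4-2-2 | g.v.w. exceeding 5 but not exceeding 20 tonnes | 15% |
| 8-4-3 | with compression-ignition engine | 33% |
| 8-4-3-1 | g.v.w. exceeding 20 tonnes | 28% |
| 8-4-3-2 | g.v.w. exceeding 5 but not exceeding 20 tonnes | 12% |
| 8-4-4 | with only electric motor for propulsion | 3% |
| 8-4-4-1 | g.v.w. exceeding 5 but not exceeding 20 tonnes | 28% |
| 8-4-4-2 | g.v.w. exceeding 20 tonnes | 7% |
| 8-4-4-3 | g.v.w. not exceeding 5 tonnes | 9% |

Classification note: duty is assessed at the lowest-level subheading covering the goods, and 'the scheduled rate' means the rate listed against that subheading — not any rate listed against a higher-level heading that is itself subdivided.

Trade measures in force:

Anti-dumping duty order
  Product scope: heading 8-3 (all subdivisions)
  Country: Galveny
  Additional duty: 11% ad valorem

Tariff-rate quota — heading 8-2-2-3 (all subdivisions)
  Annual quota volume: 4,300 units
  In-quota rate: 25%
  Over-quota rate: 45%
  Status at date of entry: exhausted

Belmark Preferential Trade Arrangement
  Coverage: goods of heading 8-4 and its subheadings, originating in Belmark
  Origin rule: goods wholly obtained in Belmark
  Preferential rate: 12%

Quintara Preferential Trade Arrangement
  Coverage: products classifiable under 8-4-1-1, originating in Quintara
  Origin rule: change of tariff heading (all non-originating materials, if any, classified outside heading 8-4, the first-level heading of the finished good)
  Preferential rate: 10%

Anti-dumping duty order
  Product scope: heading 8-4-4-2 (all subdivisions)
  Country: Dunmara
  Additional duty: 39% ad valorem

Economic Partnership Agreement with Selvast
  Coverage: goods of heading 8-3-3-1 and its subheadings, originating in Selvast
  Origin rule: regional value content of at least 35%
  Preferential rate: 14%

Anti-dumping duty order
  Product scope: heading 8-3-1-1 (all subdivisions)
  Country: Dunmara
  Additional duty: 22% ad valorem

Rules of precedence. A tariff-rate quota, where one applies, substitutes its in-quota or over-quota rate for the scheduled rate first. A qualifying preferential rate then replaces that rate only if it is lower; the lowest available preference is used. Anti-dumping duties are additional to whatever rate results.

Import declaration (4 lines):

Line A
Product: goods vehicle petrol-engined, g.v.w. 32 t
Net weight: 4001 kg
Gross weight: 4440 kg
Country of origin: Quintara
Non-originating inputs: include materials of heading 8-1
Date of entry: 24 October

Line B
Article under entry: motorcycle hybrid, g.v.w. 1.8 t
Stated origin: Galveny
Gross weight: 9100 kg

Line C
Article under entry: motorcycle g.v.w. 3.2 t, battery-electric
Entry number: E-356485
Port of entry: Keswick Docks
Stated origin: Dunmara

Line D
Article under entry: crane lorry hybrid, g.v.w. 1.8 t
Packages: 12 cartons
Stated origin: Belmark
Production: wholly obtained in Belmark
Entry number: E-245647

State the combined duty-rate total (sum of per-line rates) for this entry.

Line A: goods vehicle → 8-1; petrol-engined → 8-1-3; g.v.w. 32 t → 8-1-3-1. Scheduled 5%. Quintara agreement on 8-4-1-1: 8-1-3-1 not covered. → 5%.
Line B: motorcycle → 8-3; hybrid → 8-3-2; g.v.w. 1.8 t → 8-3-2-2. Scheduled 26%. anti-dumping (Galveny, 8-3): +11%; total 26% + 11% = 37%. → 37%.
Line C: motorcycle → 8-3; battery-electric → 8-3-3; g.v.w. 3.2 t → 8-3-3-2. Scheduled 17%. No special measure applies. → 17%.
Line D: crane lorry → 8-4; hybrid → 8-4-1; g.v.w. 1.8 t → 8-4-1-1. Scheduled 28%. Belmark agreement on 8-4: wholly obtained → 12% available; preferential 12%. → 12%.
Sum: 5% + 37% + 17% + 12% = 71%.

71%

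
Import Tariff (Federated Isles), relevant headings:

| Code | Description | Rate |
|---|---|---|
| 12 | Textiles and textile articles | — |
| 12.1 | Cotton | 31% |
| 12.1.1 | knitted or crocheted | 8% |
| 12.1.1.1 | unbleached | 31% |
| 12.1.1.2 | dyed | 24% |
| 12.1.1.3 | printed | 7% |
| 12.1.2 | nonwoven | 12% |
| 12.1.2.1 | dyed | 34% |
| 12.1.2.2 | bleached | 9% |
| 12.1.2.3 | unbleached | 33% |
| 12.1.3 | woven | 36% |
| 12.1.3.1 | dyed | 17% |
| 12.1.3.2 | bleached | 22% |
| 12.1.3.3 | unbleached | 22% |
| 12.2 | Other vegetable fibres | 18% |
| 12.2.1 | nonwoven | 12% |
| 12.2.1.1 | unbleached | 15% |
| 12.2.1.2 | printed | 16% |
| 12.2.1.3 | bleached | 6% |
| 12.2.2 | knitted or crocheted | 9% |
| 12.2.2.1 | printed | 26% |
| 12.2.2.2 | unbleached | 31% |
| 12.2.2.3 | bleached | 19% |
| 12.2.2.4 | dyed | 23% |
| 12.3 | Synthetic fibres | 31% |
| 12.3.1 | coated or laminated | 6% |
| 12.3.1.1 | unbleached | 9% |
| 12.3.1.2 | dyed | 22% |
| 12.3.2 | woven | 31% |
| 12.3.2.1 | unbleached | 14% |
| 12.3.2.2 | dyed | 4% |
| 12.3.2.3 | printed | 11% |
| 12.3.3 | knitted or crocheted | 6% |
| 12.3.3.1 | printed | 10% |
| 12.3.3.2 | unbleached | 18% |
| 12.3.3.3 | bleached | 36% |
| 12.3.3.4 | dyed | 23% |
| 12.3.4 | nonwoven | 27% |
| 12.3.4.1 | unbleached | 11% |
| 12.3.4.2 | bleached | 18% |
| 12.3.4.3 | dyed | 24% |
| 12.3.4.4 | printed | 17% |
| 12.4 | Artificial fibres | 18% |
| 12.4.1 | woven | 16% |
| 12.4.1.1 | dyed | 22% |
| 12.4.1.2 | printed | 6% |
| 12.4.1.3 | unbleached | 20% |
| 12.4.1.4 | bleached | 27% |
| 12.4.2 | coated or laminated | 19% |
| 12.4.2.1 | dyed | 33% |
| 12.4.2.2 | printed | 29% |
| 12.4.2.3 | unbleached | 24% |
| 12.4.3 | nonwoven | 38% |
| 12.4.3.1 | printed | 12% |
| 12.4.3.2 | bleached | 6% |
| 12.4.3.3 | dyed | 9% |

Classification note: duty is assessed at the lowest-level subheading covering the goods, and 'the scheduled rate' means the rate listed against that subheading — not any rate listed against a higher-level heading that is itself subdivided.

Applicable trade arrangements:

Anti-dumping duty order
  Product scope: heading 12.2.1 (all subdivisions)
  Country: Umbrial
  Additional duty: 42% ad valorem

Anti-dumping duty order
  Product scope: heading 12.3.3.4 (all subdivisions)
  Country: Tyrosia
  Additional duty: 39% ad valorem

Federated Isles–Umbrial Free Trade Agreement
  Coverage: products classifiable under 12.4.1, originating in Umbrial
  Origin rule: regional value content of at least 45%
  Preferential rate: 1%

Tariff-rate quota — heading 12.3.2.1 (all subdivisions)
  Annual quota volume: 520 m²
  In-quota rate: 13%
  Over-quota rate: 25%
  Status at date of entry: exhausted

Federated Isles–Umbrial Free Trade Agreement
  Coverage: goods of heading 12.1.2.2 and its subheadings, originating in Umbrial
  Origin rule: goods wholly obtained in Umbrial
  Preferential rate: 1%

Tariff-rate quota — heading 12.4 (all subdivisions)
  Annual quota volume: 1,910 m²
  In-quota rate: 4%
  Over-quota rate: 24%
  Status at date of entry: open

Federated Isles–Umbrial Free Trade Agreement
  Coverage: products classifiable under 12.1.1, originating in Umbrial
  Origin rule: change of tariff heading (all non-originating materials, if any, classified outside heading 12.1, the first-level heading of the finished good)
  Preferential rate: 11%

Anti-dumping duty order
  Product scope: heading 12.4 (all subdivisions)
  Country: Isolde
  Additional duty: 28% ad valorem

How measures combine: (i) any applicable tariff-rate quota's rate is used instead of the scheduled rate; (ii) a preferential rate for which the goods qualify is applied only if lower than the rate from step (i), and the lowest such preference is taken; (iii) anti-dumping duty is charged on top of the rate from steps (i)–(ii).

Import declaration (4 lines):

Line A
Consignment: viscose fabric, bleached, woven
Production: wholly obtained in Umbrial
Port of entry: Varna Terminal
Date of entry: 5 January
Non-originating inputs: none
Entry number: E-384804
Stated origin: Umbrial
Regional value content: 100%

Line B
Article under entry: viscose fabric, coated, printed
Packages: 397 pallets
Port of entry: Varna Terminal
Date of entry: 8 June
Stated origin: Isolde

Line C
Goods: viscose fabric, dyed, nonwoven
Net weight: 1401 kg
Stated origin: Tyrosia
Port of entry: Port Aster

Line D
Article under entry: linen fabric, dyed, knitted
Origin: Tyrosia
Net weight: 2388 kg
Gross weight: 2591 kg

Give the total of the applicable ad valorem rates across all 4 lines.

60%

Line A: viscose → 12.4; woven → 12.4.1; bleached → 12.4.1.4. Scheduled 27%. quota on 12.4 open → in-quota 4%; Umbrial agreement on 12.4.1: RVC ≥ 45% → 1% available; Umbrial agreement on 12.1.2.2: 12.4.1.4 not covered; Umbrial agreement on 12.1.1: 12.4.1.4 not covered; preferential 1%. → 1%.
Line B: viscose → 12.4; coated → 12.4.2; printed → 12.4.2.2. Scheduled 29%. quota on 12.4 open → in-quota 4%; anti-dumping (Isolde, 12.4): +28%; total 4% + 28% = 32%. → 32%.
Line C: viscose → 12.4; nonwoven → 12.4.3; dyed → 12.4.3.3. Scheduled 9%. quota on 12.4 open → in-quota 4%. → 4%.
Line D: linen → 12.2; knitted → 12.2.2; dyed → 12.2.2.4. Scheduled 23%. No special measure applies. → 23%.
Sum: 1% + 32% + 4% + 23% = 60%.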